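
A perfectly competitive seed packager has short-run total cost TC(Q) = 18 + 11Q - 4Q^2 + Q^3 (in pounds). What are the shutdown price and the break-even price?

AVC = 11 - 4Q + Q^2; minimized at Q = 2, giving min AVC = £7. That is the shutdown price.
ATC = 18/Q + 11 - 4Q + Q^2. Setting dATC/dQ = −18/Q^2 − 4 + 2Q = 0 gives Q = 3 (since 2·3^3 − 4·3^2 = 18).
min ATC = 18/3 + 11 − 4·3 + 3^2 = £14. That is the break-even price.
For £7 ≤ P < £14 the firm produces at a loss; below £7 it shuts down.

Shutdown price = £7; break-even price = £14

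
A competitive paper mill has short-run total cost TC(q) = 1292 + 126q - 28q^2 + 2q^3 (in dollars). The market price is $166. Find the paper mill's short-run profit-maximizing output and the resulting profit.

AVC = 126 - 28q + 2q^2 has its minimum $28 at q = 7; price $166 clears that bar, so the firm operates.
With MC = 126 - 56q + 6q^2, P = MC on the upward-sloping part at q* = 10.
TR = 166·10 = 1660. TC = 1292 + 460 = 1752. Profit = 1660 − 1752 = -$92.
Shutting down would mean losing the fixed cost of $1292, so operating at a loss of $92 is better by $1200.

Profit = -$92 at q = 10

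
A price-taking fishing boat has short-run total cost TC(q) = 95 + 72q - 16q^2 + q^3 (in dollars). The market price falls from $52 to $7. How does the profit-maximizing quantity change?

Output falls from 10 to 0 (the firm shuts down)

MC = 72 - 32q + 3q^2; the shutdown threshold is min AVC = $8 (at q = 8).
With P = $52 above the shutdown price, P = MC gives q = 10.
At P = $7 < min AVC = $8, price no longer covers variable cost at any output, so the firm shuts down: q = 0.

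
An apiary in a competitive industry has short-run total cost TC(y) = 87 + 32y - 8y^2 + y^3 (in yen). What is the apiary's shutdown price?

Short-run supply begins at min AVC. From VC = 32y - 8y^2 + y^3, AVC = 32 - 8y + y^2.
dAVC/dy = -8 + 2y = 0 gives y = 4. min AVC = 32 - 8·4 + 4^2 = 16.
So the shutdown price is ¥16.

¥16 per unit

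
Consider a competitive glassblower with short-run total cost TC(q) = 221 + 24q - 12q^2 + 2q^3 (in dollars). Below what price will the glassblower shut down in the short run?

$6 per unit

Short-run supply begins at min AVC. From VC = 24q - 12q^2 + 2q^3, AVC = 24 - 12q + 2q^2.
At the minimum of AVC, MC = AVC. MC = 24 - 24q + 6q^2; setting MC = AVC gives 4q^2 - 12q = 0, so q = 3. min AVC = 6.
So the shutdown price is $6.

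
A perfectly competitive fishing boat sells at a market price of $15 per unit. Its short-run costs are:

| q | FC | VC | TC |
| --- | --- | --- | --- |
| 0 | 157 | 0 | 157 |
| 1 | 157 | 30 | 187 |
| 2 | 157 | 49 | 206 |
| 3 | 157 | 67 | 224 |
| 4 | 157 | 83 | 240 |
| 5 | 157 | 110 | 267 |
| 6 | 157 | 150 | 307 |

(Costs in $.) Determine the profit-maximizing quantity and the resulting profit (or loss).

q = 0 (shut down); profit = -$157

Compute π = P·q − TC at each output: q=0: -157; q=1: -172; q=2: -176; q=3: -179; q=4: -180; q=5: -192; q=6: -217.
Profit is highest at q = 0. Equivalently, the lowest AVC in the table is 83/4 ≈ $20.75 at q = 4, and P = $15 falls below it — price never covers variable cost, so the firm shuts down and loses only its fixed cost.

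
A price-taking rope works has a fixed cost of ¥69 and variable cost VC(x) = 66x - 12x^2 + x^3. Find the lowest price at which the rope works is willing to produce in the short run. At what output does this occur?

The shutdown price is the minimum of AVC. VC = 66x - 12x^2 + x^3, so AVC = 66 - 12x + x^2.
At the minimum of AVC, MC = AVC. MC = 66 - 24x + 3x^2; setting MC = AVC gives 2x^2 - 12x = 0, so x = 6. min AVC = 30.
For P < ¥30 the firm produces nothing.

¥30 per unit, at x = 6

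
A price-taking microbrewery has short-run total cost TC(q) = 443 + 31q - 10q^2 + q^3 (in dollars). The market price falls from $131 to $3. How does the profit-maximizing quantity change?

AVC = 31 - 10q + q^2, minimized at q = 5 where min AVC = $6. MC = 31 - 20q + 3q^2.
With P = $131 above the shutdown price, P = MC gives q = 10.
At P = $3 < min AVC = $6, price no longer covers variable cost at any output, so the firm shuts down: q = 0.

Output falls from 10 to 0 (the firm shuts down)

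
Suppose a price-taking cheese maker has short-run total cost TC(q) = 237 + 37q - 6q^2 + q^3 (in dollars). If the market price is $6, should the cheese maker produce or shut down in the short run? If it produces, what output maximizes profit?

From TC, MC = TC'(q) = 37 - 12q + 3q^2 and AVC = VC/q = 37 - 6q + q^2.
AVC is minimized where dAVC/dq = -6 + 2q = 0, at q = 3; min AVC = 37 - 6·3 + 3^2 = $28.
Since P = $6 < min AVC = $28, price fails to cover variable cost at any output.
Shutting down limits the loss to fixed cost, $237.

Shut down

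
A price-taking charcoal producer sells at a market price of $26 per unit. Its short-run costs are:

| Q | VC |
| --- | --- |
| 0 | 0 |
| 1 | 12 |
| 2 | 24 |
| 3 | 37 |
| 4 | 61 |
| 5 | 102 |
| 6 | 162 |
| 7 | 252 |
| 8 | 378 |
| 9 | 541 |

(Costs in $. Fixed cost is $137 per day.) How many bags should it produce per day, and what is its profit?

Profit at each row (π = 26Q − TC): Q=0: -137; Q=1: -123; Q=2: -109; Q=3: -96; Q=4: -94; Q=5: -109; Q=6: -143; Q=7: -207; Q=8: -307; Q=9: -444.
Profit is maximized at Q = 4. AVC there is 61/4 = $15.25 ≤ P, so producing beats shutting down (which would give -$137).

Q = 4; profit = -$94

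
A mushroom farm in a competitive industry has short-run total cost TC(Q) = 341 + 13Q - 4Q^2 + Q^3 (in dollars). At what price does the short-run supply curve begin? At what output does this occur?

The firm shuts down when price falls below the minimum of average variable cost. AVC = VC/Q = 13 - 4Q + Q^2.
dAVC/dQ = -4 + 2Q = 0 gives Q = 2. min AVC = 13 - 4·2 + 2^2 = 9.
So the shutdown price is $9.

$9 per unit, at Q = 2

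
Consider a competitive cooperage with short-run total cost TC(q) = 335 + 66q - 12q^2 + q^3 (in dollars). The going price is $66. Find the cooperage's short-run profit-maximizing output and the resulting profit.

Profit = -$79 at q = 8

AVC = 66 - 12q + q^2 has its minimum $30 at q = 6; price $66 clears that bar, so the firm operates.
With MC = 66 - 24q + 3q^2, P = MC on the upward-sloping part at q* = 8.
TR = 66·8 = 528. TC = 335 + 272 = 607. Profit = 528 − 607 = -$79.
Shutting down would mean losing the fixed cost of $335, so operating at a loss of $79 is better by $256.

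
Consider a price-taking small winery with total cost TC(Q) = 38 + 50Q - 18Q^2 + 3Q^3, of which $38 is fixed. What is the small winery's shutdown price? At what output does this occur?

Short-run supply begins at min AVC. From VC = 50Q - 18Q^2 + 3Q^3, AVC = 50 - 18Q + 3Q^2.
At the minimum of AVC, MC = AVC. MC = 50 - 36Q + 9Q^2; setting MC = AVC gives 6Q^2 - 18Q = 0, so Q = 3. min AVC = 23.
The firm shuts down for any P below $23.

$23 per unit, at Q = 3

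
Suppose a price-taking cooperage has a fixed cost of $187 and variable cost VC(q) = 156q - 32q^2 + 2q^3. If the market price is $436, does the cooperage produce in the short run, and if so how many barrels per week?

Variable cost is VC = 156q - 32q^2 + 2q^3, so AVC = VC/q = 156 - 32q + 2q^2 and MC = dTC/dq = 156 - 64q + 6q^2.
AVC is minimized where dAVC/dq = -32 + 4q = 0, at q = 8; min AVC = 156 - 32·8 + 2·8^2 = $28.
Because $436 ≥ $28, revenue can cover variable cost; the firm operates.
Set P = MC: 436 = 156 - 64q + 6q^2 → -280 - 64q + 6q^2 = 0. The roots are q = -10/3 and q = 14; the profit-maximizing output is on the rising part of MC, so q* = 14.
Check: AVC at q = 14 is $100 ≤ P, so revenue covers variable cost.
Profit = P·q − TC = 436·14 − 1587 = $4517.

Produce at q = 14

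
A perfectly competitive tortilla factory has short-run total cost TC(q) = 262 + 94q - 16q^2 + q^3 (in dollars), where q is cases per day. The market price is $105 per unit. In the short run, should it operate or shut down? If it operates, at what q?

Produce at q = 11

Strip out fixed cost: VC = 94q - 16q^2 + q^3. Then AVC = 94 - 16q + q^2 and MC = 94 - 32q + 3q^2.
The AVC parabola has its vertex at q = 16/2 = 8, where AVC = 94 - 16·8 + 8^2 = $30.
Since P = $105 ≥ min AVC = $30, price covers variable cost and the firm should produce.
Set P = MC: 105 = 94 - 32q + 3q^2 → -11 - 32q + 3q^2 = 0. The roots are q = -1/3 and q = 11; the profit-maximizing output is on the rising part of MC, so q* = 11.
Check: AVC at q = 11 is $39 ≤ P, so revenue covers variable cost.
Profit = P·q − TC = 105·11 − 691 = $464.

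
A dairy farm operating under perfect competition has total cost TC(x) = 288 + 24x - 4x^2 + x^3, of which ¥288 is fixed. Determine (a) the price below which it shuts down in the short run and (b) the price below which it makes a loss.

Shutdown price = min AVC. AVC = 24 - 4x + x^2, with vertex at x = 2 and minimum ¥20.
ATC = 288/x + 24 - 4x + x^2. Setting dATC/dx = −288/x^2 − 4 + 2x = 0 gives x = 6 (since 2·6^3 − 4·6^2 = 288).
min ATC = 288/6 + 24 − 4·6 + 6^2 = ¥84. That is the break-even price.
Between these two prices the firm operates at a loss; above ¥84 it earns a profit.

Shutdown price = ¥20; break-even price = ¥84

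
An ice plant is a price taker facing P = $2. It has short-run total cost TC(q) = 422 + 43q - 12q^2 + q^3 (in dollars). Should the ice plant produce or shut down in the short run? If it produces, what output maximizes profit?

Shut down

Strip out fixed cost: VC = 43q - 12q^2 + q^3. Then AVC = 43 - 12q + q^2 and MC = 43 - 24q + 3q^2.
AVC is minimized where dAVC/dq = -12 + 2q = 0, at q = 6; min AVC = 43 - 12·6 + 6^2 = $7.
P = $2 lies below min AVC = $7; no output level covers variable cost.
Shutting down limits the loss to fixed cost, $422.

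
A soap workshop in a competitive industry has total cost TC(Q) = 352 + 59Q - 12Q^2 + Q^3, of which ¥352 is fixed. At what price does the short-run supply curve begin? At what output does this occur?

The shutdown price is the minimum of AVC. VC = 59Q - 12Q^2 + Q^3, so AVC = 59 - 12Q + Q^2.
At the minimum of AVC, MC = AVC. MC = 59 - 24Q + 3Q^2; setting MC = AVC gives 2Q^2 - 12Q = 0, so Q = 6. min AVC = 23.
For P < ¥23 the firm produces nothing.

¥23 per unit, at Q = 6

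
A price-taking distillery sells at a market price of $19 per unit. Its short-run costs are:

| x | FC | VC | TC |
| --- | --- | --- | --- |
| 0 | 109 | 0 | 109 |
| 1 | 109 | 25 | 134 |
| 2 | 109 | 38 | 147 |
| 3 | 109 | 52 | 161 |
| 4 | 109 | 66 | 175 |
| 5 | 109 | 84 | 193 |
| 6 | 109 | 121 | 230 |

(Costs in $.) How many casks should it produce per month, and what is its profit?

x = 5; profit = -$98

Profit at each row (π = 19x − TC): x=0: -109; x=1: -115; x=2: -109; x=3: -104; x=4: -99; x=5: -98; x=6: -116.
Profit is maximized at x = 5. AVC there is 84/5 = $16.80 ≤ P, so producing beats shutting down (which would give -$109).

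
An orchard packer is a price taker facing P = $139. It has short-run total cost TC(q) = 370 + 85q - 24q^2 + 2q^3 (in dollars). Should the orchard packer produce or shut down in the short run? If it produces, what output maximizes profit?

Variable cost is VC = 85q - 24q^2 + 2q^3, so AVC = VC/q = 85 - 24q + 2q^2 and MC = dTC/dq = 85 - 48q + 6q^2.
AVC hits its minimum where MC = AVC, at q = 6, giving min AVC = 85 - 24·6 + 2·6^2 = $13.
P = $139 exceeds min AVC = $13, so the firm stays open.
P = MC gives -54 - 48q + 6q^2 = 0, with roots -1 and 9. Take the larger (rising MC): q* = 9.
Check: AVC at q = 9 is $31 ≤ P, so revenue covers variable cost.
Profit = P·q − TC = 139·9 − 649 = $602.

Produce at q = 9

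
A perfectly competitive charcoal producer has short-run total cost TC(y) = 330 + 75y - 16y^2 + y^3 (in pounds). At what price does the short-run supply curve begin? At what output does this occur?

£11 per unit, at y = 8

The shutdown price is the minimum of AVC. VC = 75y - 16y^2 + y^3, so AVC = 75 - 16y + y^2.
dAVC/dy = -16 + 2y = 0 gives y = 8. min AVC = 75 - 16·8 + 8^2 = 11.
The firm shuts down for any P below £11.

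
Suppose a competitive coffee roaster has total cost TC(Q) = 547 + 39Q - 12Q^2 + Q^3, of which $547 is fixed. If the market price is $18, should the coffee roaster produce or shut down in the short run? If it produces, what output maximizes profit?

Produce at Q = 7

Strip out fixed cost: VC = 39Q - 12Q^2 + Q^3. Then AVC = 39 - 12Q + Q^2 and MC = 39 - 24Q + 3Q^2.
The AVC parabola has its vertex at Q = 12/2 = 6, where AVC = 39 - 12·6 + 6^2 = $3.
Since P = $18 ≥ min AVC = $3, price covers variable cost and the firm should produce.
P = MC gives 21 - 24Q + 3Q^2 = 0, with roots 1 and 7. Take the larger (rising MC): Q* = 7.
Check: AVC at Q = 7 is $4 ≤ P, so revenue covers variable cost.
Profit = P·Q − TC = 18·7 − 575 = -$449, a loss, but smaller than the $547 fixed cost the firm would lose by shutting down.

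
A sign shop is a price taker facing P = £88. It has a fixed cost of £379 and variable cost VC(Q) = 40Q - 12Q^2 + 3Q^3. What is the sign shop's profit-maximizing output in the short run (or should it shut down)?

Strip out fixed cost: VC = 40Q - 12Q^2 + 3Q^3. Then AVC = 40 - 12Q + 3Q^2 and MC = 40 - 24Q + 9Q^2.
AVC hits its minimum where MC = AVC, at Q = 2, giving min AVC = 40 - 12·2 + 3·2^2 = £28.
Because £88 ≥ £28, revenue can cover variable cost; the firm operates.
Solving P = MC: -48 - 24Q + 9Q^2 = 0 ⇒ Q = -4/3 or 4. On the upward-sloping branch, Q* = 4.
Check: AVC at Q = 4 is £40 ≤ P, so revenue covers variable cost.
Profit = P·Q − TC = 88·4 − 539 = -£187, a loss, but smaller than the £379 fixed cost the firm would lose by shutting down.

Produce at Q = 4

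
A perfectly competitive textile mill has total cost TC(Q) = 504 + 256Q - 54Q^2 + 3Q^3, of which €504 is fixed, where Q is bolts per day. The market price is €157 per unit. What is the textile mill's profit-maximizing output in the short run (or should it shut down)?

From TC, MC = TC'(Q) = 256 - 108Q + 9Q^2 and AVC = VC/Q = 256 - 54Q + 3Q^2.
The AVC parabola has its vertex at Q = 54/6 = 9, where AVC = 256 - 54·9 + 3·9^2 = €13.
Since P = €157 ≥ min AVC = €13, price covers variable cost and the firm should produce.
P = MC gives 99 - 108Q + 9Q^2 = 0, with roots 1 and 11. Take the larger (rising MC): Q* = 11.
Check: AVC at Q = 11 is €25 ≤ P, so revenue covers variable cost.
Profit = P·Q − TC = 157·11 − 779 = €948.

Produce at Q = 11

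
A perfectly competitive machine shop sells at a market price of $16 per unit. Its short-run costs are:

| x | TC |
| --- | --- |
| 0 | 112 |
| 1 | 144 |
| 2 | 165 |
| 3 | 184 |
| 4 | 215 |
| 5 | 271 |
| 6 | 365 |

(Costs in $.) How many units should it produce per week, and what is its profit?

Profit at each row (π = 16x − TC): x=0: -112; x=1: -128; x=2: -133; x=3: -136; x=4: -151; x=5: -191; x=6: -269.
Profit is highest at x = 0. Equivalently, the lowest AVC in the table is 72/3 ≈ $24 at x = 3, and P = $16 falls below it — price never covers variable cost, so the firm shuts down and loses only its fixed cost.

x = 0 (shut down); profit = -$112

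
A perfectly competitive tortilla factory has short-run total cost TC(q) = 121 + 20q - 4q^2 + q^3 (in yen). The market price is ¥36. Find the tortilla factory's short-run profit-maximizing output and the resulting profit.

AVC = 20 - 4q + q^2 has its minimum ¥16 at q = 2; price ¥36 clears that bar, so the firm operates.
With MC = 20 - 8q + 3q^2, P = MC on the upward-sloping part at q* = 4.
TR = 36·4 = 144. TC = 121 + 80 = 201. Profit = 144 − 201 = -¥57.
Shutting down would mean losing the fixed cost of ¥121, so operating at a loss of ¥57 is better by ¥64.

Profit = -¥57 at q = 4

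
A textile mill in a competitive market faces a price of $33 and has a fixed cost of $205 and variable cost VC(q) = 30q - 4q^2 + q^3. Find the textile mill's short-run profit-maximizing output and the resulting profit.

Profit = -$187 at q = 3

AVC = 30 - 4q + q^2; min AVC = $26 at q = 2. Since P = $33 ≥ min AVC, the firm produces.
MC = 30 - 8q + 3q^2. Setting P = MC and taking the root on the rising branch gives q* = 3.
TR = 33·3 = 99. TC = 205 + 81 = 286. Profit = 99 − 286 = -$187.
That loss of $187 beats the $205 the firm would lose by shutting down; producing recovers $18 of fixed cost.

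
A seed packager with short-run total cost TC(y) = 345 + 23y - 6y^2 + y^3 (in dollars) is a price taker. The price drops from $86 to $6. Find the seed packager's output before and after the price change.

Output falls from 7 to 0 (the firm shuts down)

MC = 23 - 12y + 3y^2; the shutdown threshold is min AVC = $14 (at y = 3).
At P = $86 ≥ min AVC, set P = MC on the rising branch: y = 7.
At P = $6 < min AVC = $14, price no longer covers variable cost at any output, so the firm shuts down: y = 0.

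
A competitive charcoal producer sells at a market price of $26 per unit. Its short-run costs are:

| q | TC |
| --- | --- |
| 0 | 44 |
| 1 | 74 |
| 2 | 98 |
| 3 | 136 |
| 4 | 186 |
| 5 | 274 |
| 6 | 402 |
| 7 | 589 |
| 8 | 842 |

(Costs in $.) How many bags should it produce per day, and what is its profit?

q = 0 (shut down); profit = -$44

Profit at each row (π = 26q − TC): q=0: -44; q=1: -48; q=2: -46; q=3: -58; q=4: -82; q=5: -144; q=6: -246; q=7: -407; q=8: -634.
Profit is highest at q = 0. Equivalently, the lowest AVC in the table is 54/2 ≈ $27 at q = 2, and P = $26 falls below it — price never covers variable cost, so the firm shuts down and loses only its fixed cost.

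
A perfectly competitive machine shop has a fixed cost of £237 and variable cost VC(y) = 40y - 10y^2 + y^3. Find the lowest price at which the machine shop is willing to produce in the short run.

£15 per unit

Short-run supply begins at min AVC. From VC = 40y - 10y^2 + y^3, AVC = 40 - 10y + y^2.
dAVC/dy = -10 + 2y = 0 gives y = 5. min AVC = 40 - 10·5 + 5^2 = 15.
The firm shuts down for any P below £15.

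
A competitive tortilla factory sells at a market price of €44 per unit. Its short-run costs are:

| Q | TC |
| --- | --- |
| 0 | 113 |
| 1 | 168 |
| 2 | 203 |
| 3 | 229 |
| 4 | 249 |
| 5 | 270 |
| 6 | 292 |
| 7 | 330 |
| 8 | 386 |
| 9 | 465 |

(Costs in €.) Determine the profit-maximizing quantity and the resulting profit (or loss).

Profit at each row (π = 44Q − TC): Q=0: -113; Q=1: -124; Q=2: -115; Q=3: -97; Q=4: -73; Q=5: -50; Q=6: -28; Q=7: -22; Q=8: -34; Q=9: -69.
Profit is maximized at Q = 7. AVC there is 217/7 = €31 ≤ P, so producing beats shutting down (which would give -€113).

Q = 7; profit = -€22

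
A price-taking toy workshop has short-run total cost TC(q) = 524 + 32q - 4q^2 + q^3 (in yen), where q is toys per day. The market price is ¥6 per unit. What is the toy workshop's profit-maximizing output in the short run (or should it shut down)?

Strip out fixed cost: VC = 32q - 4q^2 + q^3. Then AVC = 32 - 4q + q^2 and MC = 32 - 8q + 3q^2.
The AVC parabola has its vertex at q = 4/2 = 2, where AVC = 32 - 4·2 + 2^2 = ¥28.
P = ¥6 lies below min AVC = ¥28; no output level covers variable cost.
The firm minimizes its loss by shutting down and losing only its fixed cost of ¥524.

Shut down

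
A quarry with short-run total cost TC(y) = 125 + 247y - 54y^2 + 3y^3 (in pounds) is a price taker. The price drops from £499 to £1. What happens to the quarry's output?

AVC = 247 - 54y + 3y^2, minimized at y = 9 where min AVC = £4. MC = 247 - 108y + 9y^2.
With P = £499 above the shutdown price, P = MC gives y = 14.
At P = £1 < min AVC = £4, price no longer covers variable cost at any output, so the firm shuts down: y = 0.

Output falls from 14 to 0 (the firm shuts down)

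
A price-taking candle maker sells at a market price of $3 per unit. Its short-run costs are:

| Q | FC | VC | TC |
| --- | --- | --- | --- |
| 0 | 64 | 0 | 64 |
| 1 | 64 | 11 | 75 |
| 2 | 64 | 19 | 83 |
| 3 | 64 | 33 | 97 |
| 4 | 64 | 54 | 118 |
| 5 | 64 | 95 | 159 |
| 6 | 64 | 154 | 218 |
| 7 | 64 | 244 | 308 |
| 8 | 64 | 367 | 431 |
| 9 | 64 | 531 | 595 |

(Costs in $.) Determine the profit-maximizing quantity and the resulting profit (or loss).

Q = 0 (shut down); profit = -$64

Tabulate TR − TC: Q=0: -64; Q=1: -72; Q=2: -77; Q=3: -88; Q=4: -106; Q=5: -144; Q=6: -200; Q=7: -287; Q=8: -407; Q=9: -568.
Profit is highest at Q = 0. Equivalently, the lowest AVC in the table is 19/2 ≈ $9.50 at Q = 2, and P = $3 falls below it — price never covers variable cost, so the firm shuts down and loses only its fixed cost.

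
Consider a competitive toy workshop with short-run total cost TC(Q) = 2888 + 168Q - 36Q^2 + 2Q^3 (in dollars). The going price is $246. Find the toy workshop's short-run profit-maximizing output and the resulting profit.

Profit = -$184 at Q = 13

AVC = 168 - 36Q + 2Q^2; min AVC = $6 at Q = 9. Since P = $246 ≥ min AVC, the firm produces.
MC = 168 - 72Q + 6Q^2. Setting P = MC and taking the root on the rising branch gives Q* = 13.
TR = 246·13 = 3198. TC = 2888 + 494 = 3382. Profit = 3198 − 3382 = -$184.
By producing, the firm covers all variable cost plus $2704 of fixed cost; shutting down would lose the full $2888.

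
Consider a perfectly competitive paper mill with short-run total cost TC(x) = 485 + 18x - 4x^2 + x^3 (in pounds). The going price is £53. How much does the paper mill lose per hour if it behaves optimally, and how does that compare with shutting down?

AVC = 18 - 4x + x^2 has its minimum £14 at x = 2; price £53 clears that bar, so the firm operates.
With MC = 18 - 8x + 3x^2, P = MC on the upward-sloping part at x* = 5.
TR = 53·5 = 265. TC = 485 + 115 = 600. Profit = 265 − 600 = -£335.
Shutting down would mean losing the fixed cost of £485, so operating at a loss of £335 is better by £150.

Profit = -£335 at x = 5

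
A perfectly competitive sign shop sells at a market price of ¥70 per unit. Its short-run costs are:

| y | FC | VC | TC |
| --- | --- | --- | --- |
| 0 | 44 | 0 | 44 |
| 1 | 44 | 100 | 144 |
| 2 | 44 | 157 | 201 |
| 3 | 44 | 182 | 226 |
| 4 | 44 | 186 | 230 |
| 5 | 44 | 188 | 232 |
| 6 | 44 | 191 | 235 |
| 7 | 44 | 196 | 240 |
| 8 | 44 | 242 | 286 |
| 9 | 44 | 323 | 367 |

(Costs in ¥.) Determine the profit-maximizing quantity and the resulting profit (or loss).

y = 8; profit = ¥274

Compute π = P·y − TC at each output: y=0: -44; y=1: -74; y=2: -61; y=3: -16; y=4: 50; y=5: 118; y=6: 185; y=7: 250; y=8: 274; y=9: 263.
Profit is maximized at y = 8. AVC there is 242/8 = ¥30.25 ≤ P, so producing beats shutting down (which would give -¥44).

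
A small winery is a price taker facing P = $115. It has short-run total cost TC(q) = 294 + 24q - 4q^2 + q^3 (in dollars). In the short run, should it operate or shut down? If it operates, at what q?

From TC, MC = TC'(q) = 24 - 8q + 3q^2 and AVC = VC/q = 24 - 4q + q^2.
The AVC parabola has its vertex at q = 4/2 = 2, where AVC = 24 - 4·2 + 2^2 = $20.
Since P = $115 ≥ min AVC = $20, price covers variable cost and the firm should produce.
Solving P = MC: -91 - 8q + 3q^2 = 0 ⇒ q = -13/3 or 7. On the upward-sloping branch, q* = 7.
Check: AVC at q = 7 is $45 ≤ P, so revenue covers variable cost.
Profit = P·q − TC = 115·7 − 609 = $196.

Produce at q = 7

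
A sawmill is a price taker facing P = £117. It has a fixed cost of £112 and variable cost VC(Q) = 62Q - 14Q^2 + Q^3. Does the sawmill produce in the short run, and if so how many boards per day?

Strip out fixed cost: VC = 62Q - 14Q^2 + Q^3. Then AVC = 62 - 14Q + Q^2 and MC = 62 - 28Q + 3Q^2.
The AVC parabola has its vertex at Q = 14/2 = 7, where AVC = 62 - 14·7 + 7^2 = £13.
Because £117 ≥ £13, revenue can cover variable cost; the firm operates.
Set P = MC: 117 = 62 - 28Q + 3Q^2 → -55 - 28Q + 3Q^2 = 0. The roots are Q = -5/3 and Q = 11; the profit-maximizing output is on the rising part of MC, so Q* = 11.
Check: AVC at Q = 11 is £29 ≤ P, so revenue covers variable cost.
Profit = P·Q − TC = 117·11 − 431 = £856.

Produce at Q = 11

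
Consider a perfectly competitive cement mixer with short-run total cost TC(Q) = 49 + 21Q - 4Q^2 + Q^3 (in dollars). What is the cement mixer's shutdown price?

$17 per unit

Short-run supply begins at min AVC. From VC = 21Q - 4Q^2 + Q^3, AVC = 21 - 4Q + Q^2.
At the minimum of AVC, MC = AVC. MC = 21 - 8Q + 3Q^2; setting MC = AVC gives 2Q^2 - 4Q = 0, so Q = 2. min AVC = 17.
The firm shuts down for any P below $17.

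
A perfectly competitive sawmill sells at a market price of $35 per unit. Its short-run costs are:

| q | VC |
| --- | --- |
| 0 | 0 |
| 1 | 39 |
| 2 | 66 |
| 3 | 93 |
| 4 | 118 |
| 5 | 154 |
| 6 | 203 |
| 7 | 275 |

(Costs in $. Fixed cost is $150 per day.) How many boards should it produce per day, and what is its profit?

Profit at each row (π = 35q − TC): q=0: -150; q=1: -154; q=2: -146; q=3: -138; q=4: -128; q=5: -129; q=6: -143; q=7: -180.
Profit is maximized at q = 4. AVC there is 118/4 = $29.50 ≤ P, so producing beats shutting down (which would give -$150).

q = 4; profit = -$128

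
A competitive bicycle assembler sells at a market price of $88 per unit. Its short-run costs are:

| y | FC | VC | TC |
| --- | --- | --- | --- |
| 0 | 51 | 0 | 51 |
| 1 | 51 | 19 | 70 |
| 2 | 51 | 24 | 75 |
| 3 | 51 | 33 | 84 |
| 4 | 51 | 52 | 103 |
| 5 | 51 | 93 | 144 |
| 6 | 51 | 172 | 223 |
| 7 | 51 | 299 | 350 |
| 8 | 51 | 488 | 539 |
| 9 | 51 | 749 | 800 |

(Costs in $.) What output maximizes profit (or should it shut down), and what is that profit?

Tabulate TR − TC: y=0: -51; y=1: 18; y=2: 101; y=3: 180; y=4: 249; y=5: 296; y=6: 305; y=7: 266; y=8: 165; y=9: -8.
Profit is maximized at y = 6. AVC there is 172/6 = $28.67 ≤ P, so producing beats shutting down (which would give -$51).

y = 6; profit = $305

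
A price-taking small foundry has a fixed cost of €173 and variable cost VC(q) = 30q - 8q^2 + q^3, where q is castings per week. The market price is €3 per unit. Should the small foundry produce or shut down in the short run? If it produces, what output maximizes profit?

Shut down

From TC, MC = TC'(q) = 30 - 16q + 3q^2 and AVC = VC/q = 30 - 8q + q^2.
The AVC parabola has its vertex at q = 8/2 = 4, where AVC = 30 - 8·4 + 4^2 = €14.
P = €3 lies below min AVC = €14; no output level covers variable cost.
Best response: produce nothing and absorb the €173 fixed cost.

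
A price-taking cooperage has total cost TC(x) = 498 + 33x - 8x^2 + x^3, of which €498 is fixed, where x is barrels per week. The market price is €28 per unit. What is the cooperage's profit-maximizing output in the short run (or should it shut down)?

Produce at x = 5

Strip out fixed cost: VC = 33x - 8x^2 + x^3. Then AVC = 33 - 8x + x^2 and MC = 33 - 16x + 3x^2.
AVC hits its minimum where MC = AVC, at x = 4, giving min AVC = 33 - 8·4 + 4^2 = €17.
P = €28 exceeds min AVC = €17, so the firm stays open.
P = MC gives 5 - 16x + 3x^2 = 0, with roots 1/3 and 5. Take the larger (rising MC): x* = 5.
Check: AVC at x = 5 is €18 ≤ P, so revenue covers variable cost.
Profit = P·x − TC = 28·5 − 588 = -€448, a loss, but smaller than the €498 fixed cost the firm would lose by shutting down.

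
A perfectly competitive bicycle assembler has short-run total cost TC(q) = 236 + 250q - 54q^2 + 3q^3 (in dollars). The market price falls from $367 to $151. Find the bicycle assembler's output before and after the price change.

AVC = 250 - 54q + 3q^2, minimized at q = 9 where min AVC = $7. MC = 250 - 108q + 9q^2.
With P = $367 above the shutdown price, P = MC gives q = 13.
At P = $151 ≥ min AVC, set P = MC: q = 11. The firm stays open but cuts output.

Output falls from 13 to 11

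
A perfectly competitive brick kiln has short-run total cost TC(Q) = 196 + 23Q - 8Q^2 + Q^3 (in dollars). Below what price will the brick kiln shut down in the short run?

The shutdown price is the minimum of AVC. VC = 23Q - 8Q^2 + Q^3, so AVC = 23 - 8Q + Q^2.
dAVC/dQ = -8 + 2Q = 0 gives Q = 4. min AVC = 23 - 8·4 + 4^2 = 7.
So the shutdown price is $7.

$7 per unit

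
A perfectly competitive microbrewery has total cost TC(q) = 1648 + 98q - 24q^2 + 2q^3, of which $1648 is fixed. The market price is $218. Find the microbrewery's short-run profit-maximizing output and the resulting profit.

Profit = -$48 at q = 10

AVC = 98 - 24q + 2q^2 has its minimum $26 at q = 6; price $218 clears that bar, so the firm operates.
MC = 98 - 48q + 6q^2. Setting P = MC and taking the root on the rising branch gives q* = 10.
TR = 218·10 = 2180. TC = 1648 + 580 = 2228. Profit = 2180 − 2228 = -$48.
Shutting down would mean losing the fixed cost of $1648, so operating at a loss of $48 is better by $1600.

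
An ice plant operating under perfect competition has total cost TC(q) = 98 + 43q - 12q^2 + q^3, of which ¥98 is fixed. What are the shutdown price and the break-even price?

Shutdown price = ¥7; break-even price = ¥22

Shutdown price = min AVC. AVC = 43 - 12q + q^2, with vertex at q = 6 and minimum ¥7.
ATC = 98/q + 43 - 12q + q^2. Setting dATC/dq = −98/q^2 − 12 + 2q = 0 gives q = 7 (since 2·7^3 − 12·7^2 = 98).
min ATC = 98/7 + 43 − 12·7 + 7^2 = ¥22. That is the break-even price.
Between these two prices the firm operates at a loss; above ¥22 it earns a profit.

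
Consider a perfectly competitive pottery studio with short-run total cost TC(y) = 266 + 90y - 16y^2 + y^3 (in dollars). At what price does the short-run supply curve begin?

$26 per unit

The firm shuts down when price falls below the minimum of average variable cost. AVC = VC/y = 90 - 16y + y^2.
At the minimum of AVC, MC = AVC. MC = 90 - 32y + 3y^2; setting MC = AVC gives 2y^2 - 16y = 0, so y = 8. min AVC = 26.
The firm shuts down for any P below $26.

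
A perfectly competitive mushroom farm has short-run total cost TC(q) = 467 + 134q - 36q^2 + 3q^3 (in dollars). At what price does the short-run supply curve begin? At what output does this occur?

The firm shuts down when price falls below the minimum of average variable cost. AVC = VC/q = 134 - 36q + 3q^2.
At the minimum of AVC, MC = AVC. MC = 134 - 72q + 9q^2; setting MC = AVC gives 6q^2 - 36q = 0, so q = 6. min AVC = 26.
So the shutdown price is $26.

$26 per unit, at q = 6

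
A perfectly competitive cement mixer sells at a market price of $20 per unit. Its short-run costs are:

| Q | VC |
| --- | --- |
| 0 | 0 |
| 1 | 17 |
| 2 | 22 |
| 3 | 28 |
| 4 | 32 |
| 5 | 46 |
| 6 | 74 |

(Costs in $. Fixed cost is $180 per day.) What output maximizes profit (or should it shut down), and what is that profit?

Tabulate TR − TC: Q=0: -180; Q=1: -177; Q=2: -162; Q=3: -148; Q=4: -132; Q=5: -126; Q=6: -134.
Profit is maximized at Q = 5. AVC there is 46/5 = $9.20 ≤ P, so producing beats shutting down (which would give -$180).

Q = 5; profit = -$126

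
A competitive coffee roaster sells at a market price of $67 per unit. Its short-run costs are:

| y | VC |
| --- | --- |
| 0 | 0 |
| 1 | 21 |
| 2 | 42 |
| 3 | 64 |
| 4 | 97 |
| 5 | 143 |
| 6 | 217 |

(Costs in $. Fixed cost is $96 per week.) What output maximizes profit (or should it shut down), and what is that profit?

Compute π = P·y − TC at each output: y=0: -96; y=1: -50; y=2: -4; y=3: 41; y=4: 75; y=5: 96; y=6: 89.
Profit is maximized at y = 5. AVC there is 143/5 = $28.60 ≤ P, so producing beats shutting down (which would give -$96).

y = 5; profit = $96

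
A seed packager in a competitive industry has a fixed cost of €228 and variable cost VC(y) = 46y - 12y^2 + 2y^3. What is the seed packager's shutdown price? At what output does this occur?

The shutdown price is the minimum of AVC. VC = 46y - 12y^2 + 2y^3, so AVC = 46 - 12y + 2y^2.
At the minimum of AVC, MC = AVC. MC = 46 - 24y + 6y^2; setting MC = AVC gives 4y^2 - 12y = 0, so y = 3. min AVC = 28.
So the shutdown price is €28.

€28 per unit, at y = 3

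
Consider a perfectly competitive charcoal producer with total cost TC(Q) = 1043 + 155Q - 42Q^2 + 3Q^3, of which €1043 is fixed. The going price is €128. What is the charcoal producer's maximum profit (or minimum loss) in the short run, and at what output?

Profit = -€71 at Q = 9

AVC = 155 - 42Q + 3Q^2; min AVC = €8 at Q = 7. Since P = €128 ≥ min AVC, the firm produces.
MC = 155 - 84Q + 9Q^2. Setting P = MC and taking the root on the rising branch gives Q* = 9.
TR = 128·9 = 1152. TC = 1043 + 180 = 1223. Profit = 1152 − 1223 = -€71.
That loss of €71 beats the €1043 the firm would lose by shutting down; producing recovers €972 of fixed cost.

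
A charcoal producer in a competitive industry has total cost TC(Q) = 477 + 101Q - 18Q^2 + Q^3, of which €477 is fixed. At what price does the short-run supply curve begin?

The firm shuts down when price falls below the minimum of average variable cost. AVC = VC/Q = 101 - 18Q + Q^2.
At the minimum of AVC, MC = AVC. MC = 101 - 36Q + 3Q^2; setting MC = AVC gives 2Q^2 - 18Q = 0, so Q = 9. min AVC = 20.
For P < €20 the firm produces nothing.

€20 per unit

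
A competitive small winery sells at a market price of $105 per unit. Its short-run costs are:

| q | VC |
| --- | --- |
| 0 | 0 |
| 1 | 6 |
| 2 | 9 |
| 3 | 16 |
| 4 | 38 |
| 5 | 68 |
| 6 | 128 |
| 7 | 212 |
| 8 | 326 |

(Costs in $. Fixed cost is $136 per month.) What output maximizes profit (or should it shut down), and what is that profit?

Tabulate TR − TC: q=0: -136; q=1: -37; q=2: 65; q=3: 163; q=4: 246; q=5: 321; q=6: 366; q=7: 387; q=8: 378.
Profit is maximized at q = 7. AVC there is 212/7 = $30.29 ≤ P, so producing beats shutting down (which would give -$136).

q = 7; profit = $387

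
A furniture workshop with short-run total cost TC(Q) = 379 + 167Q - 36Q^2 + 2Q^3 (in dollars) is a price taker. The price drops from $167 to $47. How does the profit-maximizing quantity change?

MC = 167 - 72Q + 6Q^2; the shutdown threshold is min AVC = $5 (at Q = 9).
At P = $167 ≥ min AVC, set P = MC on the rising branch: Q = 12.
At P = $47 ≥ min AVC, set P = MC: Q = 10. The firm stays open but cuts output.

Output falls from 12 to 10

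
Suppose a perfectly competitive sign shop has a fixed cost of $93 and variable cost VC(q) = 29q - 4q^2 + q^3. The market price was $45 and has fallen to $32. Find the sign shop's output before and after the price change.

Output falls from 4 to 3

AVC = 29 - 4q + q^2, minimized at q = 2 where min AVC = $25. MC = 29 - 8q + 3q^2.
At P = $45 ≥ min AVC, set P = MC on the rising branch: q = 4.
At P = $32 ≥ min AVC, set P = MC: q = 3. The firm stays open but cuts output.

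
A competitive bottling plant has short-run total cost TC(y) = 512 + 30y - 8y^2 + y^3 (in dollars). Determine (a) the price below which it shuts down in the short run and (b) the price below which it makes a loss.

AVC = 30 - 8y + y^2; minimized at y = 4, giving min AVC = $14. That is the shutdown price.
ATC = 512/y + 30 - 8y + y^2. Setting dATC/dy = −512/y^2 − 8 + 2y = 0 gives y = 8 (since 2·8^3 − 8·8^2 = 512).
min ATC = 512/8 + 30 − 8·8 + 8^2 = $94. That is the break-even price.
Between these two prices the firm operates at a loss; above $94 it earns a profit.

Shutdown price = $14; break-even price = $94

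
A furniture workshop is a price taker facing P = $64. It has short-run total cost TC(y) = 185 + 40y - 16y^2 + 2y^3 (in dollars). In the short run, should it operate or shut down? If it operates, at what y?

Produce at y = 6

Variable cost is VC = 40y - 16y^2 + 2y^3, so AVC = VC/y = 40 - 16y + 2y^2 and MC = dTC/dy = 40 - 32y + 6y^2.
The AVC parabola has its vertex at y = 16/4 = 4, where AVC = 40 - 16·4 + 2·4^2 = $8.
Since P = $64 ≥ min AVC = $8, price covers variable cost and the firm should produce.
P = MC gives -24 - 32y + 6y^2 = 0, with roots -2/3 and 6. Take the larger (rising MC): y* = 6.
Check: AVC at y = 6 is $16 ≤ P, so revenue covers variable cost.
Profit = P·y − TC = 64·6 − 281 = $103.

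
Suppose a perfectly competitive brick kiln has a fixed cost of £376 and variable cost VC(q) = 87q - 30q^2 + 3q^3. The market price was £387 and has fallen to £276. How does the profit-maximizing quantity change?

Output falls from 10 to 9

AVC = 87 - 30q + 3q^2, minimized at q = 5 where min AVC = £12. MC = 87 - 60q + 9q^2.
At P = £387 ≥ min AVC, set P = MC on the rising branch: q = 10.
At P = £276 ≥ min AVC, set P = MC: q = 9. The firm stays open but cuts output.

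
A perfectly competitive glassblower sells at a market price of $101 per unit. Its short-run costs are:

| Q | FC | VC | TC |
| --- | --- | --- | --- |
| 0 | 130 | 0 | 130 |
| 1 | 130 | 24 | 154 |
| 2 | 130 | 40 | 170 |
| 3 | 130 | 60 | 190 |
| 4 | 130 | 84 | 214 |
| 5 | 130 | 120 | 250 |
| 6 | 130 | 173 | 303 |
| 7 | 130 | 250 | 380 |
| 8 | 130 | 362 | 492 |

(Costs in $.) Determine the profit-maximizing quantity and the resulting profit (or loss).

Q = 7; profit = $327

Compute π = P·Q − TC at each output: Q=0: -130; Q=1: -53; Q=2: 32; Q=3: 113; Q=4: 190; Q=5: 255; Q=6: 303; Q=7: 327; Q=8: 316.
Profit is maximized at Q = 7. AVC there is 250/7 = $35.71 ≤ P, so producing beats shutting down (which would give -$130).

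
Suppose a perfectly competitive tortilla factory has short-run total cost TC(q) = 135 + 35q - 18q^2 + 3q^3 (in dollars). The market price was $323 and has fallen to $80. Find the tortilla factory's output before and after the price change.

Output falls from 8 to 5

AVC = 35 - 18q + 3q^2, minimized at q = 3 where min AVC = $8. MC = 35 - 36q + 9q^2.
At P = $323 ≥ min AVC, set P = MC on the rising branch: q = 8.
At P = $80 ≥ min AVC, set P = MC: q = 5. The firm stays open but cuts output.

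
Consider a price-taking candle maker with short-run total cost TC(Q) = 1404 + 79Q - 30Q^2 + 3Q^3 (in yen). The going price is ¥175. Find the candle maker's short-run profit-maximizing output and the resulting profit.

AVC = 79 - 30Q + 3Q^2; min AVC = ¥4 at Q = 5. Since P = ¥175 ≥ min AVC, the firm produces.
MC = 79 - 60Q + 9Q^2. Setting P = MC and taking the root on the rising branch gives Q* = 8.
TR = 175·8 = 1400. TC = 1404 + 248 = 1652. Profit = 1400 − 1652 = -¥252.
By producing, the firm covers all variable cost plus ¥1152 of fixed cost; shutting down would lose the full ¥1404.

Profit = -¥252 at Q = 8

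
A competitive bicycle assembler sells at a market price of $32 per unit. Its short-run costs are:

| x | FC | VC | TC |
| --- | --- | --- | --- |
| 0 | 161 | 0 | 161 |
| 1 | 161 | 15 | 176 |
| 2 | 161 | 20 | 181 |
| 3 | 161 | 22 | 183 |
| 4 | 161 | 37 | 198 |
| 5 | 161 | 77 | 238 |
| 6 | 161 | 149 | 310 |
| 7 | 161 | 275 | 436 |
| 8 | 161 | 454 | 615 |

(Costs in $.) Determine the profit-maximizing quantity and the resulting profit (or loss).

Tabulate TR − TC: x=0: -161; x=1: -144; x=2: -117; x=3: -87; x=4: -70; x=5: -78; x=6: -118; x=7: -212; x=8: -359.
Profit is maximized at x = 4. AVC there is 37/4 = $9.25 ≤ P, so producing beats shutting down (which would give -$161).

x = 4; profit = -$70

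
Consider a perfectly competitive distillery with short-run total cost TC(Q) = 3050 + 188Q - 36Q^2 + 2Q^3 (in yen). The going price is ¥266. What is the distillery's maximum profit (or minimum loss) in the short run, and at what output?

AVC = 188 - 36Q + 2Q^2 has its minimum ¥26 at Q = 9; price ¥266 clears that bar, so the firm operates.
With MC = 188 - 72Q + 6Q^2, P = MC on the upward-sloping part at Q* = 13.
TR = 266·13 = 3458. TC = 3050 + 754 = 3804. Profit = 3458 − 3804 = -¥346.
By producing, the firm covers all variable cost plus ¥2704 of fixed cost; shutting down would lose the full ¥3050.

Profit = -¥346 at Q = 13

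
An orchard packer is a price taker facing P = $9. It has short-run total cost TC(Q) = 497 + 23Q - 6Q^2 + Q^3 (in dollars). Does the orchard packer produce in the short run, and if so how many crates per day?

Variable cost is VC = 23Q - 6Q^2 + Q^3, so AVC = VC/Q = 23 - 6Q + Q^2 and MC = dTC/dQ = 23 - 12Q + 3Q^2.
AVC hits its minimum where MC = AVC, at Q = 3, giving min AVC = 23 - 6·3 + 3^2 = $14.
P = $9 lies below min AVC = $14; no output level covers variable cost.
Best response: produce nothing and absorb the $497 fixed cost.

Shut down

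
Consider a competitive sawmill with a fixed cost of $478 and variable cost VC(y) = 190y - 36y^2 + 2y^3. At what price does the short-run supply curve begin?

$28 per unit

The firm shuts down when price falls below the minimum of average variable cost. AVC = VC/y = 190 - 36y + 2y^2.
dAVC/dy = -36 + 4y = 0 gives y = 9. min AVC = 190 - 36·9 + 2·9^2 = 28.
So the shutdown price is $28.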